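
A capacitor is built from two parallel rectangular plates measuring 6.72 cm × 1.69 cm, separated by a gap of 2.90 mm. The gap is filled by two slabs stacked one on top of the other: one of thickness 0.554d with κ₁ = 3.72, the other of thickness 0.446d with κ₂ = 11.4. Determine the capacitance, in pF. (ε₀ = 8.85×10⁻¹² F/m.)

C ≈ 18.4 pF

A = 6.72 × 1.69 cm² = 1.14×10⁻³ m².
Stacked slabs ⇒ two capacitors in series, each with the full plate area.
C₁ = κ₁ε₀A/d₁ = 3.72 × 8.85×10⁻¹² × 1.14×10⁻³ / 1.61×10⁻³ = 2.33×10⁻¹¹ F.
C₂ = κ₂ε₀A/d₂ = 11.4 × 8.85×10⁻¹² × 1.14×10⁻³ / 1.29×10⁻³ = 8.86×10⁻¹¹ F.
C = (1/C₁ + 1/C₂)⁻¹ = 1.84×10⁻¹¹ F.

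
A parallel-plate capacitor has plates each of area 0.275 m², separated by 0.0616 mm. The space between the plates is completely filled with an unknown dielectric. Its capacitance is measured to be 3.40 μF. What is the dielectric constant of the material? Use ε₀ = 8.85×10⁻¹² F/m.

κ = Cd/(ε₀A) = 3.40×10⁻⁶ × 6.16×10⁻⁵ / (8.85×10⁻¹² × 0.275) = 86.1.

κ ≈ 86.1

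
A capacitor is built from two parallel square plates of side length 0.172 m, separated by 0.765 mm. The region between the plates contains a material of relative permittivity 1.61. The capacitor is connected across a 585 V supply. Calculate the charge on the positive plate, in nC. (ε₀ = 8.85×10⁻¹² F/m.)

A = (0.172 m)² = 2.96×10⁻² m².
C = κε₀A/d = 1.61 × 8.85×10⁻¹² × 2.96×10⁻² / 7.65×10⁻⁴ = 5.51×10⁻¹⁰ F.
Q = CV = 5.51×10⁻¹⁰ × 585 = 3.22×10⁻⁷ C.

Q ≈ 322 nC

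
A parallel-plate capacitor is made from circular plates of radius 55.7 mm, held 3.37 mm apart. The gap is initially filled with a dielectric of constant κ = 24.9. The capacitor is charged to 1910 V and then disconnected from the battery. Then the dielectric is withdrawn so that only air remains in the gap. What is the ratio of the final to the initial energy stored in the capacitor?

Isolated ⇒ Q is held fixed.
C₂ = 0.0402 C₁ and U = Q²/(2C), so U₂/U₁ = C₁/C₂ = 24.9.

24.9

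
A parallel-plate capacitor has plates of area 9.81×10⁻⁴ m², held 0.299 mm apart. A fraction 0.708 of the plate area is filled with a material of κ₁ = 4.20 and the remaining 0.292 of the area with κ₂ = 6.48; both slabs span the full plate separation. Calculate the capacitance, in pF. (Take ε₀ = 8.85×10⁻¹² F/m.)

Side-by-side slabs ⇒ two capacitors in parallel, each spanning the full gap.
C₁ = κ₁ε₀A₁/d = 4.20 × 8.85×10⁻¹² × 6.95×10⁻⁴ / 2.99×10⁻⁴ = 8.63×10⁻¹¹ F.
C₂ = κ₂ε₀A₂/d = 6.48 × 8.85×10⁻¹² × 2.86×10⁻⁴ / 2.99×10⁻⁴ = 5.49×10⁻¹¹ F.
C = C₁ + C₂ = 1.41×10⁻¹⁰ F.

141 pF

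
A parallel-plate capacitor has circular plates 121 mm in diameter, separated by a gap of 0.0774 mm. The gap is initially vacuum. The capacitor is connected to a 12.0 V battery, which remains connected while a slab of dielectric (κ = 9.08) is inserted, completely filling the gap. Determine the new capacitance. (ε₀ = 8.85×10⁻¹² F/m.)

C ≈ 11.9 nF

A = π(121/2 mm)² = 1.15×10⁻² m².
Initially C₁ = ε₀A/d = 8.85×10⁻¹² × 1.15×10⁻² / 7.74×10⁻⁵ = 1.31×10⁻⁹ F.
C = κε₀A/d scales with κ, so C₂/C₁ = κ = 9.08.
C₂ = 9.08 × 1.31×10⁻⁹ = 1.19×10⁻⁸ F.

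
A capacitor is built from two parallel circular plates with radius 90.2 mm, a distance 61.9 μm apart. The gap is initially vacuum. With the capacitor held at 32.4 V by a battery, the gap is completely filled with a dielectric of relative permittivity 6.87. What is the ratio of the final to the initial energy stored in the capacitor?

U₂/U₁ ≈ 6.87

Battery connected ⇒ V is held fixed.
C₂ = 6.87 C₁ and U = ½CV², so U₂/U₁ = C₂/C₁ = 6.87.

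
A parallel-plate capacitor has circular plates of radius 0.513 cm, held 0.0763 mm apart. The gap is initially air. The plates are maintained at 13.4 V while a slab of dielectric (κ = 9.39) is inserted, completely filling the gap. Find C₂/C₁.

C₂/C₁ ≈ 9.39

C = κε₀A/d scales with κ, so C₂/C₁ = κ = 9.39.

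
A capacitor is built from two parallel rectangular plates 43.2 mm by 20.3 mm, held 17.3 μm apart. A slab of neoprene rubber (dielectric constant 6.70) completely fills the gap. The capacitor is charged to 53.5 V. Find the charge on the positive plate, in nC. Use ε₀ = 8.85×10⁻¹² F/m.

Q ≈ 161 nC

A = 43.2 × 20.3 mm² = 8.77×10⁻⁴ m².
C = κε₀A/d = 6.70 × 8.85×10⁻¹² × 8.77×10⁻⁴ / 1.73×10⁻⁵ = 3.01×10⁻⁹ F.
Q = CV = 3.01×10⁻⁹ × 53.5 = 1.61×10⁻⁷ C.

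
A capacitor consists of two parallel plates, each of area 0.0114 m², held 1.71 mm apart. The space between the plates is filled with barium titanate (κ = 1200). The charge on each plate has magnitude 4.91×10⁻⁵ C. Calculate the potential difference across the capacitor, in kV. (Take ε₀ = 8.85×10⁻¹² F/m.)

C = κε₀A/d = 1200 × 8.85×10⁻¹² × 1.14×10⁻² / 1.71×10⁻³ = 7.08×10⁻⁸ F.
V = Q/C = 4.91×10⁻⁵ / 7.08×10⁻⁸ = 6.94×10² V.

V ≈ 0.694 kV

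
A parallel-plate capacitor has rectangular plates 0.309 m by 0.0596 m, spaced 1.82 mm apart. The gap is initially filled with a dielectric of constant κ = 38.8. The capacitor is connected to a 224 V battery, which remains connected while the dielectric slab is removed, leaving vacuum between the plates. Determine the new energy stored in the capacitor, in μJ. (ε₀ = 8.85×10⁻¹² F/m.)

A = 0.309 × 0.0596 m² = 1.84×10⁻² m².
Initially C₁ = κε₀A/d = 38.8 × 8.85×10⁻¹² × 1.84×10⁻² / 1.82×10⁻³ = 3.47×10⁻⁹ F.
U₁ = 8.72×10⁻⁵ J.
Battery connected ⇒ V is held fixed. C₂ = 0.0258 C₁ and U = ½CV², so U₂/U₁ = C₂/C₁ = 0.0258.
U₂ = 0.0258 × 8.72×10⁻⁵ = 2.25×10⁻⁶ J.

2.25 μJ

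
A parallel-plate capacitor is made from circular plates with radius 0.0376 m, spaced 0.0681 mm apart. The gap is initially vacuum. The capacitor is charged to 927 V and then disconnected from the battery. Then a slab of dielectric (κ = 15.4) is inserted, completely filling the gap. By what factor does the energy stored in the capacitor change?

U₂/U₁ ≈ 0.0649

Isolated ⇒ Q is held fixed.
C₂ = 15.4 C₁ and U = Q²/(2C), so U₂/U₁ = C₁/C₂ = 0.0649.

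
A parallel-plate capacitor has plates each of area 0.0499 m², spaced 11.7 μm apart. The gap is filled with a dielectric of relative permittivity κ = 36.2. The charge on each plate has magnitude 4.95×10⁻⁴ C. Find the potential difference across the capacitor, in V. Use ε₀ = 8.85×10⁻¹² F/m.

362 V

C = κε₀A/d = 36.2 × 8.85×10⁻¹² × 4.99×10⁻² / 1.17×10⁻⁵ = 1.37×10⁻⁶ F.
V = Q/C = 4.95×10⁻⁴ / 1.37×10⁻⁶ = 3.62×10² V.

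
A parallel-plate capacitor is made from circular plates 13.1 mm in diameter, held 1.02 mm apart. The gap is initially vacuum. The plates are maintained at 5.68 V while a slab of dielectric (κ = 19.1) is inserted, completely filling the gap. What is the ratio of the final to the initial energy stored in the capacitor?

U₂/U₁ ≈ 19.1

Battery connected ⇒ V is held fixed.
C₂ = 19.1 C₁ and U = ½CV², so U₂/U₁ = C₂/C₁ = 19.1.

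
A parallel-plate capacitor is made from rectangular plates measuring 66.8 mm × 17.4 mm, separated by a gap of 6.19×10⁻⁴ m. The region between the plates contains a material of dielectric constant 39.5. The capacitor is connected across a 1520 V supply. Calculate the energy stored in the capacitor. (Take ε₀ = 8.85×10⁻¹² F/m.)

0.758 mJ

A = 66.8 × 17.4 mm² = 1.16×10⁻³ m².
C = κε₀A/d = 39.5 × 8.85×10⁻¹² × 1.16×10⁻³ / 6.19×10⁻⁴ = 6.56×10⁻¹⁰ F.
U = ½CV² = ½ × 6.56×10⁻¹⁰ × (1520)² = 7.58×10⁻⁴ J.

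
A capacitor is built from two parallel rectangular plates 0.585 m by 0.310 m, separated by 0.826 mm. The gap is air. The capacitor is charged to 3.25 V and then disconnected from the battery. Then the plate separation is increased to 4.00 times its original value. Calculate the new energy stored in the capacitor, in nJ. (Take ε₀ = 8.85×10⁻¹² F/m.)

A = 0.585 × 0.310 m² = 0.181 m².
Initially C₁ = ε₀A/d = 8.85×10⁻¹² × 0.181 / 8.26×10⁻⁴ = 1.94×10⁻⁹ F.
U₁ = 1.03×10⁻⁸ J.
Isolated ⇒ Q is held fixed. C₂ = 0.250 C₁ and U = Q²/(2C), so U₂/U₁ = C₁/C₂ = 4.00.
U₂ = 4.00 × 1.03×10⁻⁸ = 4.10×10⁻⁸ J.

U ≈ 41.0 nJ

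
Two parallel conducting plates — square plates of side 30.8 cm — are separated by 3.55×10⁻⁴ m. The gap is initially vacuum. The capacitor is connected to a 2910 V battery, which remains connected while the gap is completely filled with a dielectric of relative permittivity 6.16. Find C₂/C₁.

C = κε₀A/d scales with κ, so C₂/C₁ = κ = 6.16.

C₂/C₁ ≈ 6.16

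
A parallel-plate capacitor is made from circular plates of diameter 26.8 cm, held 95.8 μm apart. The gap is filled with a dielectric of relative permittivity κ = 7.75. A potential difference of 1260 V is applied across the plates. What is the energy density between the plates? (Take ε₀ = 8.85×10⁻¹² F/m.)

5.93×10⁹ μJ/m³

E = V/d = 1260 / 9.58×10⁻⁵ = 1.32×10⁷ V/m.
u = ½κε₀E² = ½ × 7.75 × 8.85×10⁻¹² × (1.32×10⁷)² = 5.93×10³ J/m³.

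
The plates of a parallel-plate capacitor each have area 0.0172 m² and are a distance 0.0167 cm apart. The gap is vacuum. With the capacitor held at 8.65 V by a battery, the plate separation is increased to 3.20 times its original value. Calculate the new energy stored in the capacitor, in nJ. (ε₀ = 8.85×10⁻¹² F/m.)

Initially C₁ = ε₀A/d = 8.85×10⁻¹² × 1.72×10⁻² / 1.67×10⁻⁴ = 9.11×10⁻¹⁰ F.
U₁ = 3.41×10⁻⁸ J.
Battery connected ⇒ V is held fixed. C₂ = 0.312 C₁ and U = ½CV², so U₂/U₁ = C₂/C₁ = 0.312.
U₂ = 0.312 × 3.41×10⁻⁸ = 1.07×10⁻⁸ J.

10.7 nJ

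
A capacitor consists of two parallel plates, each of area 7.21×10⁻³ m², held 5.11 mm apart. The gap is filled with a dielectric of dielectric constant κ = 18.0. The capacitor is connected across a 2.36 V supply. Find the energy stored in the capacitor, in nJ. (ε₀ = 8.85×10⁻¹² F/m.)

U ≈ 0.626 nJ

C = κε₀A/d = 18.0 × 8.85×10⁻¹² × 7.21×10⁻³ / 5.11×10⁻³ = 2.25×10⁻¹⁰ F.
U = ½CV² = ½ × 2.25×10⁻¹⁰ × (2.36)² = 6.26×10⁻¹⁰ J.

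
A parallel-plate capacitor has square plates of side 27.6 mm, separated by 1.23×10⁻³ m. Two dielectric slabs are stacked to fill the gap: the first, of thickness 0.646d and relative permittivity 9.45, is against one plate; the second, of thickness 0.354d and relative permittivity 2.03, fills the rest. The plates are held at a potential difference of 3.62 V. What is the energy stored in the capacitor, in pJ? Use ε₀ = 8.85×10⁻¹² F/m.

A = (27.6 mm)² = 7.62×10⁻⁴ m².
Stacked slabs ⇒ two capacitors in series, each with the full plate area.
C₁ = κ₁ε₀A/d₁ = 9.45 × 8.85×10⁻¹² × 7.62×10⁻⁴ / 7.95×10⁻⁴ = 8.02×10⁻¹¹ F.
C₂ = κ₂ε₀A/d₂ = 2.03 × 8.85×10⁻¹² × 7.62×10⁻⁴ / 4.35×10⁻⁴ = 3.14×10⁻¹¹ F.
C = (1/C₁ + 1/C₂)⁻¹ = 2.26×10⁻¹¹ F.
U = ½CV² = ½ × 2.26×10⁻¹¹ × (3.62)² = 1.48×10⁻¹⁰ J.

148 pJ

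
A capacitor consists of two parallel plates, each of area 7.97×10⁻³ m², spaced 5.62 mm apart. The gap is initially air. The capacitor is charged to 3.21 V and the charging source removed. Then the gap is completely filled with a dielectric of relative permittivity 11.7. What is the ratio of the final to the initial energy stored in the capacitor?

0.0855

Isolated ⇒ Q is held fixed.
C₂ = 11.7 C₁ and U = Q²/(2C), so U₂/U₁ = C₁/C₂ = 0.0855.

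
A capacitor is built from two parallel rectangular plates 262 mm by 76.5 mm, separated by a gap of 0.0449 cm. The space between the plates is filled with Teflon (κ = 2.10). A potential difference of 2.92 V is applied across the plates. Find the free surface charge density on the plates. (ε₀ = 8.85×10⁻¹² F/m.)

A = 262 × 76.5 mm² = 2.00×10⁻² m².
C = κε₀A/d = 2.10 × 8.85×10⁻¹² × 2.00×10⁻² / 4.49×10⁻⁴ = 8.30×10⁻¹⁰ F.
σ = Q/A = CV/A = 8.30×10⁻¹⁰ × 2.92 / 2.00×10⁻² = 1.21×10⁻⁷ C/m².

121 nC/m²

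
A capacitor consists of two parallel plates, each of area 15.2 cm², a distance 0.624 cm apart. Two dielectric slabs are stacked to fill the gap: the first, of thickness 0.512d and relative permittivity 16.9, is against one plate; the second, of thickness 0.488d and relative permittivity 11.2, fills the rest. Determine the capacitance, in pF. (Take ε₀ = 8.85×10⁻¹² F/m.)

A = 15.2 cm² = 1.52×10⁻³ m².
Stacked slabs ⇒ two capacitors in series, each with the full plate area.
C₁ = κ₁ε₀A/d₁ = 16.9 × 8.85×10⁻¹² × 1.52×10⁻³ / 3.19×10⁻³ = 7.12×10⁻¹¹ F.
C₂ = κ₂ε₀A/d₂ = 11.2 × 8.85×10⁻¹² × 1.52×10⁻³ / 3.05×10⁻³ = 4.95×10⁻¹¹ F.
C = (1/C₁ + 1/C₂)⁻¹ = 2.92×10⁻¹¹ F.

C ≈ 29.2 pF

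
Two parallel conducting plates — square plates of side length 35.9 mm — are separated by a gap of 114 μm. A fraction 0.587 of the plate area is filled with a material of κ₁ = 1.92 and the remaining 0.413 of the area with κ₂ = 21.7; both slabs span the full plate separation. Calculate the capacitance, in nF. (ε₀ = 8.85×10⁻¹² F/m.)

C ≈ 1.01 nF

A = (35.9 mm)² = 1.29×10⁻³ m².
Side-by-side slabs ⇒ two capacitors in parallel, each spanning the full gap.
C₁ = κ₁ε₀A₁/d = 1.92 × 8.85×10⁻¹² × 7.57×10⁻⁴ / 1.14×10⁻⁴ = 1.13×10⁻¹⁰ F.
C₂ = κ₂ε₀A₂/d = 21.7 × 8.85×10⁻¹² × 5.32×10⁻⁴ / 1.14×10⁻⁴ = 8.97×10⁻¹⁰ F.
C = C₁ + C₂ = 1.01×10⁻⁹ F.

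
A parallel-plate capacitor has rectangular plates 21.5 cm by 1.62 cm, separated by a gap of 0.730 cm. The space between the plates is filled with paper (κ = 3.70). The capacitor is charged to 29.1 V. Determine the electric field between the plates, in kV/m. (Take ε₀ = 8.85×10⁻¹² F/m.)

E ≈ 3.99 kV/m

E = V/d = 29.1 / 7.30×10⁻³ = 3.99×10³ V/m.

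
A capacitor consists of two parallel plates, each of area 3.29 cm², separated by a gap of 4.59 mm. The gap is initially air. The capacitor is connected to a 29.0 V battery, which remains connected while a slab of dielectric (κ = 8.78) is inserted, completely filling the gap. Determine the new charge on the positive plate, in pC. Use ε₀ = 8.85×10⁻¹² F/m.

A = 3.29 cm² = 3.29×10⁻⁴ m².
Initially C₁ = ε₀A/d = 8.85×10⁻¹² × 3.29×10⁻⁴ / 4.59×10⁻³ = 6.34×10⁻¹³ F.
Q₁ = 1.84×10⁻¹¹ C.
Battery connected ⇒ V is held fixed. C₂ = 8.78 C₁ and Q = CV, so Q₂/Q₁ = C₂/C₁ = 8.78.
Q₂ = 8.78 × 1.84×10⁻¹¹ = 1.62×10⁻¹⁰ C.

162 pC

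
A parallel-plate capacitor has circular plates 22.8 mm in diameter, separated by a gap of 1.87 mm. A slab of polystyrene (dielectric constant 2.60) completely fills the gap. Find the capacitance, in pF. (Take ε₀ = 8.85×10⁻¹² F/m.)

5.02 pF

A = π(22.8/2 mm)² = 4.08×10⁻⁴ m².
C = κε₀A/d = 2.60 × 8.85×10⁻¹² × 4.08×10⁻⁴ / 1.87×10⁻³ = 5.02×10⁻¹² F.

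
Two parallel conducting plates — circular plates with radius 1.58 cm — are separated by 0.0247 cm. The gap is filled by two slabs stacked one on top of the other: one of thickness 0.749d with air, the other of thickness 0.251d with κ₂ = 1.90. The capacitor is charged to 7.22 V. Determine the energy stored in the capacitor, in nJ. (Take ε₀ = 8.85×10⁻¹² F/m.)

0.831 nJ

A = π(1.58 cm)² = 7.84×10⁻⁴ m².
Stacked slabs ⇒ two capacitors in series, each with the full plate area.
C₁ = κ₁ε₀A/d₁ = 1.00 × 8.85×10⁻¹² × 7.84×10⁻⁴ / 1.85×10⁻⁴ = 3.75×10⁻¹¹ F.
C₂ = κ₂ε₀A/d₂ = 1.90 × 8.85×10⁻¹² × 7.84×10⁻⁴ / 6.20×10⁻⁵ = 2.13×10⁻¹⁰ F.
C = (1/C₁ + 1/C₂)⁻¹ = 3.19×10⁻¹¹ F.
U = ½CV² = ½ × 3.19×10⁻¹¹ × (7.22)² = 8.31×10⁻¹⁰ J.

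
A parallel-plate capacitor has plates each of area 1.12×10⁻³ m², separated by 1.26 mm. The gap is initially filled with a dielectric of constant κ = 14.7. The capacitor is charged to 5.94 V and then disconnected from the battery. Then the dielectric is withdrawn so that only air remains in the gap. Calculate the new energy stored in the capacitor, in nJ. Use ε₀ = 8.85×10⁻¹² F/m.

30.0 nJ

Initially C₁ = κε₀A/d = 14.7 × 8.85×10⁻¹² × 1.12×10⁻³ / 1.26×10⁻³ = 1.16×10⁻¹⁰ F.
U₁ = 2.04×10⁻⁹ J.
Isolated ⇒ Q is held fixed. C₂ = 0.0680 C₁ and U = Q²/(2C), so U₂/U₁ = C₁/C₂ = 14.7.
U₂ = 14.7 × 2.04×10⁻⁹ = 3.00×10⁻⁸ J.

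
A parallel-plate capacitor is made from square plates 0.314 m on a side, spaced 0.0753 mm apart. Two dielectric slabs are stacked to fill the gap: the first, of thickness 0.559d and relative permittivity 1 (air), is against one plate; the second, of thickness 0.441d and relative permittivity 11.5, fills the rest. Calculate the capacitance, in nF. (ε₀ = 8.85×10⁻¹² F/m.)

C ≈ 19.4 nF

A = (0.314 m)² = 9.86×10⁻² m².
Stacked slabs ⇒ two capacitors in series, each with the full plate area.
C₁ = κ₁ε₀A/d₁ = 1.00 × 8.85×10⁻¹² × 9.86×10⁻² / 4.21×10⁻⁵ = 2.07×10⁻⁸ F.
C₂ = κ₂ε₀A/d₂ = 11.5 × 8.85×10⁻¹² × 9.86×10⁻² / 3.32×10⁻⁵ = 3.02×10⁻⁷ F.
C = (1/C₁ + 1/C₂)⁻¹ = 1.94×10⁻⁸ F.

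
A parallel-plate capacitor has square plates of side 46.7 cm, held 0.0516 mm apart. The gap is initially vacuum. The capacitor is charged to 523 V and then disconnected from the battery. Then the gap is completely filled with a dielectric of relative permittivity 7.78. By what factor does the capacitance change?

C = κε₀A/d scales with κ, so C₂/C₁ = κ = 7.78.

C₂/C₁ ≈ 7.78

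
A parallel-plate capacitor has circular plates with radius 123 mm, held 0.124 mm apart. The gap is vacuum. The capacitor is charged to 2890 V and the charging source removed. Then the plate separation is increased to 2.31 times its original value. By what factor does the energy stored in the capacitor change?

2.31

Isolated ⇒ Q is held fixed.
C₂ = 0.433 C₁ and U = Q²/(2C), so U₂/U₁ = C₁/C₂ = 2.31.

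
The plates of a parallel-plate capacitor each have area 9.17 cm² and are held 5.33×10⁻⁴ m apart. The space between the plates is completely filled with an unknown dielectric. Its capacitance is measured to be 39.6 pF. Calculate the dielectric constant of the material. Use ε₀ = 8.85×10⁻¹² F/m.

2.60

A = 9.17 cm² = 9.17×10⁻⁴ m².
κ = Cd/(ε₀A) = 3.96×10⁻¹¹ × 5.33×10⁻⁴ / (8.85×10⁻¹² × 9.17×10⁻⁴) = 2.60.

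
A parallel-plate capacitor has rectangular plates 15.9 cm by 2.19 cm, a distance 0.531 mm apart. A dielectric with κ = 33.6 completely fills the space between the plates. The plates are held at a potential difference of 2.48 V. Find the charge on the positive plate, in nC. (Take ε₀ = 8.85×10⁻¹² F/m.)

4.84 nC

A = 15.9 × 2.19 cm² = 3.48×10⁻³ m².
C = κε₀A/d = 33.6 × 8.85×10⁻¹² × 3.48×10⁻³ / 5.31×10⁻⁴ = 1.95×10⁻⁹ F.
Q = CV = 1.95×10⁻⁹ × 2.48 = 4.84×10⁻⁹ C.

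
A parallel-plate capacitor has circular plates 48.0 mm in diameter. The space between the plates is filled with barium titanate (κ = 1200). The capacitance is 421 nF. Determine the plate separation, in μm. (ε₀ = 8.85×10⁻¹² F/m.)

45.6 μm

A = π(48.0/2 mm)² = 1.81×10⁻³ m².
d = κε₀A/C = 1200 × 8.85×10⁻¹² × 1.81×10⁻³ / 4.21×10⁻⁷ = 4.56×10⁻⁵ m.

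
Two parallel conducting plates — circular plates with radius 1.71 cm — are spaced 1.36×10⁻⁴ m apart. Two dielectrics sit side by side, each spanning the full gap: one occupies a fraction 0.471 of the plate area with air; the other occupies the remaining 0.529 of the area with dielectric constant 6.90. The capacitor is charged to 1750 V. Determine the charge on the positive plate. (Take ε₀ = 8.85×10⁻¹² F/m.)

Q ≈ 431 nC

A = π(1.71 cm)² = 9.19×10⁻⁴ m².
Side-by-side slabs ⇒ two capacitors in parallel, each spanning the full gap.
C₁ = κ₁ε₀A₁/d = 1.00 × 8.85×10⁻¹² × 4.33×10⁻⁴ / 1.36×10⁻⁴ = 2.82×10⁻¹¹ F.
C₂ = κ₂ε₀A₂/d = 6.90 × 8.85×10⁻¹² × 4.86×10⁻⁴ / 1.36×10⁻⁴ = 2.18×10⁻¹⁰ F.
C = C₁ + C₂ = 2.46×10⁻¹⁰ F.
Q = CV = 2.46×10⁻¹⁰ × 1750 = 4.31×10⁻⁷ C.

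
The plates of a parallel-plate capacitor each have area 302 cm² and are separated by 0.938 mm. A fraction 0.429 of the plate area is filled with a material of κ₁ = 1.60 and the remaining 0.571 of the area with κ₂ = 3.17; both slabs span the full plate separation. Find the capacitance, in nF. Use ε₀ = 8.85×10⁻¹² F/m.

C ≈ 0.711 nF

A = 302 cm² = 3.02×10⁻² m².
Side-by-side slabs ⇒ two capacitors in parallel, each spanning the full gap.
C₁ = κ₁ε₀A₁/d = 1.60 × 8.85×10⁻¹² × 1.30×10⁻² / 9.38×10⁻⁴ = 1.96×10⁻¹⁰ F.
C₂ = κ₂ε₀A₂/d = 3.17 × 8.85×10⁻¹² × 1.72×10⁻² / 9.38×10⁻⁴ = 5.16×10⁻¹⁰ F.
C = C₁ + C₂ = 7.11×10⁻¹⁰ F.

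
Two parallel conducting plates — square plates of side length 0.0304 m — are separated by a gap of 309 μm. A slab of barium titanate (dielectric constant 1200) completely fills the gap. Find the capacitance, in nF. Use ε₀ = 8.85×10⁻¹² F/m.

C ≈ 31.8 nF

A = (0.0304 m)² = 9.24×10⁻⁴ m².
C = κε₀A/d = 1200 × 8.85×10⁻¹² × 9.24×10⁻⁴ / 3.09×10⁻⁴ = 3.18×10⁻⁸ F.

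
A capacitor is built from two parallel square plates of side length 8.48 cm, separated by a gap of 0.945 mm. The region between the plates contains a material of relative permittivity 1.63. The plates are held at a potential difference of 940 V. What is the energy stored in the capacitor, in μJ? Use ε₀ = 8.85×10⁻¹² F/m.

48.5 μJ

A = (8.48 cm)² = 7.19×10⁻³ m².
C = κε₀A/d = 1.63 × 8.85×10⁻¹² × 7.19×10⁻³ / 9.45×10⁻⁴ = 1.10×10⁻¹⁰ F.
U = ½CV² = ½ × 1.10×10⁻¹⁰ × (940)² = 4.85×10⁻⁵ J.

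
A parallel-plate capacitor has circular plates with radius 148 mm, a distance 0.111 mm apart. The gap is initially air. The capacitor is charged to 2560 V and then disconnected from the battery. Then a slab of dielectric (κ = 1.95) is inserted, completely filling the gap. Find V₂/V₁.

V₂/V₁ ≈ 0.513

Isolated ⇒ Q is held fixed.
C₂ = 1.95 C₁ and V = Q/C, so V₂/V₁ = C₁/C₂ = 0.513.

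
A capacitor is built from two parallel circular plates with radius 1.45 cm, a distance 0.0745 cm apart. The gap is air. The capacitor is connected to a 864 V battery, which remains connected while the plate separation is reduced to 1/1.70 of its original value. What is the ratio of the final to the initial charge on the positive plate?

Q₂/Q₁ ≈ 1.70

Battery connected ⇒ V is held fixed.
C₂ = 1.70 C₁ and Q = CV, so Q₂/Q₁ = C₂/C₁ = 1.70.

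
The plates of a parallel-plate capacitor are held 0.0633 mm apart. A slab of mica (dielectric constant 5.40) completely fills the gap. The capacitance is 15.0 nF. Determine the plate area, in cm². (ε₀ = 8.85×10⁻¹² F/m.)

A ≈ 199 cm²

A = Cd/(κε₀) = 1.50×10⁻⁸ × 6.33×10⁻⁵ / (5.40 × 8.85×10⁻¹²) = 1.99×10⁻² m².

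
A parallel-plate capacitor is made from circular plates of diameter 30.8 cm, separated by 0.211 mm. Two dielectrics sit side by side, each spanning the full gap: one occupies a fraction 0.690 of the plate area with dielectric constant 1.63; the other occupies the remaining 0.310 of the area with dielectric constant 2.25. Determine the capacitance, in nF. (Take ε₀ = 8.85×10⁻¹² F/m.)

A = π(30.8/2 cm)² = 7.45×10⁻² m².
Side-by-side slabs ⇒ two capacitors in parallel, each spanning the full gap.
C₁ = κ₁ε₀A₁/d = 1.63 × 8.85×10⁻¹² × 5.14×10⁻² / 2.11×10⁻⁴ = 3.51×10⁻⁹ F.
C₂ = κ₂ε₀A₂/d = 2.25 × 8.85×10⁻¹² × 2.31×10⁻² / 2.11×10⁻⁴ = 2.18×10⁻⁹ F.
C = C₁ + C₂ = 5.69×10⁻⁹ F.

5.69 nF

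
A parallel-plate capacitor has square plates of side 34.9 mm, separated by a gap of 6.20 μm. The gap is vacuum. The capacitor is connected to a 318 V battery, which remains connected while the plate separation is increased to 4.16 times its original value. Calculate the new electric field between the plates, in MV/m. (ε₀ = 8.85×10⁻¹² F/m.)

E ≈ 12.3 MV/m

A = (34.9 mm)² = 1.22×10⁻³ m².
Initially C₁ = ε₀A/d = 8.85×10⁻¹² × 1.22×10⁻³ / 6.20×10⁻⁶ = 1.74×10⁻⁹ F.
E₁ = 5.13×10⁷ V/m.
Battery connected ⇒ V is held fixed. E = V/d, so E₂/E₁ = d₁/d₂ = 0.240.
E₂ = 0.240 × 5.13×10⁷ = 1.23×10⁷ V/m.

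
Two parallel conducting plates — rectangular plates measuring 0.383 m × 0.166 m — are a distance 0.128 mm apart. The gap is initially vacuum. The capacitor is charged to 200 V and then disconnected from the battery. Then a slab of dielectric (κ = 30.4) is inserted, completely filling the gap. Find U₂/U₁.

Isolated ⇒ Q is held fixed.
C₂ = 30.4 C₁ and U = Q²/(2C), so U₂/U₁ = C₁/C₂ = 0.0329.

0.0329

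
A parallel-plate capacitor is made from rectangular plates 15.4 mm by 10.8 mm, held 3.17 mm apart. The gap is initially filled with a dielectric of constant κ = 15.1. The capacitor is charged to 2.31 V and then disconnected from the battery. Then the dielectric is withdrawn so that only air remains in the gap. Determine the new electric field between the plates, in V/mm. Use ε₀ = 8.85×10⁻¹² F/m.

11.0 V/mm

A = 15.4 × 10.8 mm² = 1.66×10⁻⁴ m².
Initially C₁ = κε₀A/d = 15.1 × 8.85×10⁻¹² × 1.66×10⁻⁴ / 3.17×10⁻³ = 7.01×10⁻¹² F.
E₁ = 7.29×10² V/m.
Isolated ⇒ Q is held fixed. V₂ = Q/C₂ = V₁/0.0662; E = V/d, so E₂/E₁ = (V₂/V₁)(d₁/d₂) = 15.1.
E₂ = 15.1 × 7.29×10² = 1.10×10⁴ V/m.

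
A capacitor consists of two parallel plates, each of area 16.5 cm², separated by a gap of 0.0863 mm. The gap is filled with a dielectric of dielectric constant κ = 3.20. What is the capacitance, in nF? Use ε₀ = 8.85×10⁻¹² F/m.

0.541 nF

A = 16.5 cm² = 1.65×10⁻³ m².
C = κε₀A/d = 3.20 × 8.85×10⁻¹² × 1.65×10⁻³ / 8.63×10⁻⁵ = 5.41×10⁻¹⁰ F.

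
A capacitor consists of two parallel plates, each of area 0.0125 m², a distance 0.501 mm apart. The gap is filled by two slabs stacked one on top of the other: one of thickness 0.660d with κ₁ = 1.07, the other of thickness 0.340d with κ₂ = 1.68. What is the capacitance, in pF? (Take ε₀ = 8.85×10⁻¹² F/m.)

Stacked slabs ⇒ two capacitors in series, each with the full plate area.
C₁ = κ₁ε₀A/d₁ = 1.07 × 8.85×10⁻¹² × 1.25×10⁻² / 3.31×10⁻⁴ = 3.58×10⁻¹⁰ F.
C₂ = κ₂ε₀A/d₂ = 1.68 × 8.85×10⁻¹² × 1.25×10⁻² / 1.70×10⁻⁴ = 1.09×10⁻⁹ F.
C = (1/C₁ + 1/C₂)⁻¹ = 2.70×10⁻¹⁰ F.

270 pF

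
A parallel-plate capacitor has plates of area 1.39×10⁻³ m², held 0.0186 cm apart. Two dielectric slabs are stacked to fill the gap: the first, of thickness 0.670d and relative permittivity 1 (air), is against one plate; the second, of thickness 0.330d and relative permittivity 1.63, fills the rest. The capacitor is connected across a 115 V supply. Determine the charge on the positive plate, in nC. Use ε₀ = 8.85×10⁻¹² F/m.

Stacked slabs ⇒ two capacitors in series, each with the full plate area.
C₁ = κ₁ε₀A/d₁ = 1.00 × 8.85×10⁻¹² × 1.39×10⁻³ / 1.25×10⁻⁴ = 9.87×10⁻¹¹ F.
C₂ = κ₂ε₀A/d₂ = 1.63 × 8.85×10⁻¹² × 1.39×10⁻³ / 6.14×10⁻⁵ = 3.27×10⁻¹⁰ F.
C = (1/C₁ + 1/C₂)⁻¹ = 7.58×10⁻¹¹ F.
Q = CV = 7.58×10⁻¹¹ × 115 = 8.72×10⁻⁹ C.

Q ≈ 8.72 nC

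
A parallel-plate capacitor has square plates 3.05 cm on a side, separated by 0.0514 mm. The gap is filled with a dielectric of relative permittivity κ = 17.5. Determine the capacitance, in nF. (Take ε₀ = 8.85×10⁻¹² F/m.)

2.80 nF

A = (3.05 cm)² = 9.30×10⁻⁴ m².
C = κε₀A/d = 17.5 × 8.85×10⁻¹² × 9.30×10⁻⁴ / 5.14×10⁻⁵ = 2.80×10⁻⁹ F.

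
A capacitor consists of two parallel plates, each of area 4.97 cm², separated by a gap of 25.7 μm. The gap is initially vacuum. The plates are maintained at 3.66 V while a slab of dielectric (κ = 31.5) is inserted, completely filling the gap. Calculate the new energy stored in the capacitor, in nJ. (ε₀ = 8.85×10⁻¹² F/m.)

U ≈ 36.1 nJ

A = 4.97 cm² = 4.97×10⁻⁴ m².
Initially C₁ = ε₀A/d = 8.85×10⁻¹² × 4.97×10⁻⁴ / 2.57×10⁻⁵ = 1.71×10⁻¹⁰ F.
U₁ = 1.15×10⁻⁹ J.
Battery connected ⇒ V is held fixed. C₂ = 31.5 C₁ and U = ½CV², so U₂/U₁ = C₂/C₁ = 31.5.
U₂ = 31.5 × 1.15×10⁻⁹ = 3.61×10⁻⁸ J.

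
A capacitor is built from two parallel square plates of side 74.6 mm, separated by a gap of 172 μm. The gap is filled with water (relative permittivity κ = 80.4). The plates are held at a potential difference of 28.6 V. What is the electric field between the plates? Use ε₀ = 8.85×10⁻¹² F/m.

166 V/mm

E = V/d = 28.6 / 1.72×10⁻⁴ = 1.66×10⁵ V/m.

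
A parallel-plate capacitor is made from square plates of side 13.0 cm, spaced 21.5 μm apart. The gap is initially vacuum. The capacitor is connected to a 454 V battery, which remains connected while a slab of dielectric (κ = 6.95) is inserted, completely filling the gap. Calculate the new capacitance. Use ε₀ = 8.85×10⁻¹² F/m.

48.3 nF

A = (13.0 cm)² = 1.69×10⁻² m².
Initially C₁ = ε₀A/d = 8.85×10⁻¹² × 1.69×10⁻² / 2.15×10⁻⁵ = 6.96×10⁻⁹ F.
C = κε₀A/d scales with κ, so C₂/C₁ = κ = 6.95.
C₂ = 6.95 × 6.96×10⁻⁹ = 4.83×10⁻⁸ F.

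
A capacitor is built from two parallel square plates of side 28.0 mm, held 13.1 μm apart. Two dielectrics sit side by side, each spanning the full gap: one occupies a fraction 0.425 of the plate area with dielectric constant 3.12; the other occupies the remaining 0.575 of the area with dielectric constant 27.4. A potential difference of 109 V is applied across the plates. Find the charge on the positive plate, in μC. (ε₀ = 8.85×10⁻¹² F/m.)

A = (28.0 mm)² = 7.84×10⁻⁴ m².
Side-by-side slabs ⇒ two capacitors in parallel, each spanning the full gap.
C₁ = κ₁ε₀A₁/d = 3.12 × 8.85×10⁻¹² × 3.33×10⁻⁴ / 1.31×10⁻⁵ = 7.02×10⁻¹⁰ F.
C₂ = κ₂ε₀A₂/d = 27.4 × 8.85×10⁻¹² × 4.51×10⁻⁴ / 1.31×10⁻⁵ = 8.34×10⁻⁹ F.
C = C₁ + C₂ = 9.05×10⁻⁹ F.
Q = CV = 9.05×10⁻⁹ × 109 = 9.86×10⁻⁷ C.

0.986 μC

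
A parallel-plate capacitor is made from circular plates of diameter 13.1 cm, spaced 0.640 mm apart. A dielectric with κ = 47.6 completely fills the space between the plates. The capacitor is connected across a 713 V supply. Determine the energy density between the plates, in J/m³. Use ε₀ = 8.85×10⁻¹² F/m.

u ≈ 261 J/m³

E = V/d = 713 / 6.40×10⁻⁴ = 1.11×10⁶ V/m.
u = ½κε₀E² = ½ × 47.6 × 8.85×10⁻¹² × (1.11×10⁶)² = 2.61×10² J/m³.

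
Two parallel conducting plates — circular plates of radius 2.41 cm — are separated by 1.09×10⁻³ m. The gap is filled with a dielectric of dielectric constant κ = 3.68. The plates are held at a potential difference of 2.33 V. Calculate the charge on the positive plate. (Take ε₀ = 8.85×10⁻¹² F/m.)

127 pC

A = π(2.41 cm)² = 1.82×10⁻³ m².
C = κε₀A/d = 3.68 × 8.85×10⁻¹² × 1.82×10⁻³ / 1.09×10⁻³ = 5.45×10⁻¹¹ F.
Q = CV = 5.45×10⁻¹¹ × 2.33 = 1.27×10⁻¹⁰ C.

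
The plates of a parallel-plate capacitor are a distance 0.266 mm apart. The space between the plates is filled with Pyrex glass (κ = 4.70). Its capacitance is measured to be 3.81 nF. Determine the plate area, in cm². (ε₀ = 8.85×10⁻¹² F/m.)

A = Cd/(κε₀) = 3.81×10⁻⁹ × 2.66×10⁻⁴ / (4.70 × 8.85×10⁻¹²) = 2.44×10⁻² m².

A ≈ 244 cm²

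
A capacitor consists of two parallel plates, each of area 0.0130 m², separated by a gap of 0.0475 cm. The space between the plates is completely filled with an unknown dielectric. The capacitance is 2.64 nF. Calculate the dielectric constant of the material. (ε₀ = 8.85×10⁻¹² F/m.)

10.9

κ = Cd/(ε₀A) = 2.64×10⁻⁹ × 4.75×10⁻⁴ / (8.85×10⁻¹² × 1.30×10⁻²) = 10.9.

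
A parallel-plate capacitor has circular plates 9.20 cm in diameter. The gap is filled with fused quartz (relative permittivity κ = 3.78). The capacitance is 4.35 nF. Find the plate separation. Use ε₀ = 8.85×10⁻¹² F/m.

A = π(9.20/2 cm)² = 6.65×10⁻³ m².
d = κε₀A/C = 3.78 × 8.85×10⁻¹² × 6.65×10⁻³ / 4.35×10⁻⁹ = 5.11×10⁻⁵ m.

51.1 μm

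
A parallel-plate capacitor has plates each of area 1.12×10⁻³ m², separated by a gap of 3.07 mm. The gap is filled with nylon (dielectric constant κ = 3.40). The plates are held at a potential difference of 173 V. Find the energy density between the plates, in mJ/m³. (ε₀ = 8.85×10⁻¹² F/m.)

47.8 mJ/m³

E = V/d = 173 / 3.07×10⁻³ = 5.64×10⁴ V/m.
u = ½κε₀E² = ½ × 3.40 × 8.85×10⁻¹² × (5.64×10⁴)² = 4.78×10⁻² J/m³.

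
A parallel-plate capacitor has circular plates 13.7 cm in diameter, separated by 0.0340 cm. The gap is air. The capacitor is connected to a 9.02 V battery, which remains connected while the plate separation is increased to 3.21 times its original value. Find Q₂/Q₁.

Battery connected ⇒ V is held fixed.
C₂ = 0.312 C₁ and Q = CV, so Q₂/Q₁ = C₂/C₁ = 0.312.

Q₂/Q₁ ≈ 0.312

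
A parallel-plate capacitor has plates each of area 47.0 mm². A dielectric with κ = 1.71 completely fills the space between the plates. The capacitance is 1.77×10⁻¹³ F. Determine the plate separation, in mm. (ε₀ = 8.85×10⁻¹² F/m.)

d ≈ 4.02 mm

A = 47.0 mm² = 4.70×10⁻⁵ m².
d = κε₀A/C = 1.71 × 8.85×10⁻¹² × 4.70×10⁻⁵ / 1.77×10⁻¹³ = 4.02×10⁻³ m.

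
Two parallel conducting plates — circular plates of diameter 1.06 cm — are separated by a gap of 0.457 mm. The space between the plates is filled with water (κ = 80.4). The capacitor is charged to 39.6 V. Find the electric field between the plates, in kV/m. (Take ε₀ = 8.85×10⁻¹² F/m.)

86.7 kV/m

E = V/d = 39.6 / 4.57×10⁻⁴ = 8.67×10⁴ V/m.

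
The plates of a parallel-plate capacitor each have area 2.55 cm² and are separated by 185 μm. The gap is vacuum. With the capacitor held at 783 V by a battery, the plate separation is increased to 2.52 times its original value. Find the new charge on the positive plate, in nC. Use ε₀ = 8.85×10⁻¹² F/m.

Q ≈ 3.79 nC

A = 2.55 cm² = 2.55×10⁻⁴ m².
Initially C₁ = ε₀A/d = 8.85×10⁻¹² × 2.55×10⁻⁴ / 1.85×10⁻⁴ = 1.22×10⁻¹¹ F.
Q₁ = 9.55×10⁻⁹ C.
Battery connected ⇒ V is held fixed. C₂ = 0.397 C₁ and Q = CV, so Q₂/Q₁ = C₂/C₁ = 0.397.
Q₂ = 0.397 × 9.55×10⁻⁹ = 3.79×10⁻⁹ C.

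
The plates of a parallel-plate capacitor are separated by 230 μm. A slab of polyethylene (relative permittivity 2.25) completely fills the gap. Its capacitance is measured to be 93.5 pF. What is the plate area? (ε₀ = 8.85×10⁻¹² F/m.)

A ≈ 10.8 cm²

A = Cd/(κε₀) = 9.35×10⁻¹¹ × 2.30×10⁻⁴ / (2.25 × 8.85×10⁻¹²) = 1.08×10⁻³ m².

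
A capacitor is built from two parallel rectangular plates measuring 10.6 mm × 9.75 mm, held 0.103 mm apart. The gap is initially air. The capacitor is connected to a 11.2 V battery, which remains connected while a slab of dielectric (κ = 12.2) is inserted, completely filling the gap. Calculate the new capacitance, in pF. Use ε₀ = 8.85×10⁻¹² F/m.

108 pF

A = 10.6 × 9.75 mm² = 1.03×10⁻⁴ m².
Initially C₁ = ε₀A/d = 8.85×10⁻¹² × 1.03×10⁻⁴ / 1.03×10⁻⁴ = 8.88×10⁻¹² F.
C = κε₀A/d scales with κ, so C₂/C₁ = κ = 12.2.
C₂ = 12.2 × 8.88×10⁻¹² = 1.08×10⁻¹⁰ F.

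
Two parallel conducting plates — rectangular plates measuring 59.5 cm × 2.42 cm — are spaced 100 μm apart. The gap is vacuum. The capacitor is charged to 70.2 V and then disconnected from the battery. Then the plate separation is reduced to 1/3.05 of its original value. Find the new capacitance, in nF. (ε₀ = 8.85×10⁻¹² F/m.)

3.89 nF

A = 59.5 × 2.42 cm² = 1.44×10⁻² m².
Initially C₁ = ε₀A/d = 8.85×10⁻¹² × 1.44×10⁻² / 1.00×10⁻⁴ = 1.27×10⁻⁹ F.
C = ε₀A/d scales as 1/d, so C₂/C₁ = d₁/d₂ = 3.05.
C₂ = 3.05 × 1.27×10⁻⁹ = 3.89×10⁻⁹ F.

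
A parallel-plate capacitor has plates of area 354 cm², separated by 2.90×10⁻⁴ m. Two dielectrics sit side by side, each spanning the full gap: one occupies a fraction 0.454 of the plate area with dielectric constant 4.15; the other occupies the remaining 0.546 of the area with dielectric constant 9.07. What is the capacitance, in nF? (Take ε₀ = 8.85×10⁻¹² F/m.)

A = 354 cm² = 3.54×10⁻² m².
Side-by-side slabs ⇒ two capacitors in parallel, each spanning the full gap.
C₁ = κ₁ε₀A₁/d = 4.15 × 8.85×10⁻¹² × 1.61×10⁻² / 2.90×10⁻⁴ = 2.04×10⁻⁹ F.
C₂ = κ₂ε₀A₂/d = 9.07 × 8.85×10⁻¹² × 1.93×10⁻² / 2.90×10⁻⁴ = 5.35×10⁻⁹ F.
C = C₁ + C₂ = 7.39×10⁻⁹ F.

C ≈ 7.39 nF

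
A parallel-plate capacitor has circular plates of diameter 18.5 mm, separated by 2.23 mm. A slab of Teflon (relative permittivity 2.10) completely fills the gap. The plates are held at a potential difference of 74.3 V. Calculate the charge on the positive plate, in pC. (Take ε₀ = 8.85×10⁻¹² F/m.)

Q ≈ 166 pC

A = π(18.5/2 mm)² = 2.69×10⁻⁴ m².
C = κε₀A/d = 2.10 × 8.85×10⁻¹² × 2.69×10⁻⁴ / 2.23×10⁻³ = 2.24×10⁻¹² F.
Q = CV = 2.24×10⁻¹² × 74.3 = 1.66×10⁻¹⁰ C.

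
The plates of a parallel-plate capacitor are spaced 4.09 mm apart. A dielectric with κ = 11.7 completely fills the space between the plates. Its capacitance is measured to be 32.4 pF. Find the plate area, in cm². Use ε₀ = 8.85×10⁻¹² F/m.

A ≈ 12.8 cm²

A = Cd/(κε₀) = 3.24×10⁻¹¹ × 4.09×10⁻³ / (11.7 × 8.85×10⁻¹²) = 1.28×10⁻³ m².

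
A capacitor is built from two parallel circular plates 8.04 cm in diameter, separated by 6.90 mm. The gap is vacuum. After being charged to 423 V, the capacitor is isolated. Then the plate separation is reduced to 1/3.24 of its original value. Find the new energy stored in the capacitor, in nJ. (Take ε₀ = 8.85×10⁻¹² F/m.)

A = π(8.04/2 cm)² = 5.08×10⁻³ m².
Initially C₁ = ε₀A/d = 8.85×10⁻¹² × 5.08×10⁻³ / 6.90×10⁻³ = 6.51×10⁻¹² F.
U₁ = 5.83×10⁻⁷ J.
Isolated ⇒ Q is held fixed. C₂ = 3.24 C₁ and U = Q²/(2C), so U₂/U₁ = C₁/C₂ = 0.309.
U₂ = 0.309 × 5.83×10⁻⁷ = 1.80×10⁻⁷ J.

U ≈ 180 nJ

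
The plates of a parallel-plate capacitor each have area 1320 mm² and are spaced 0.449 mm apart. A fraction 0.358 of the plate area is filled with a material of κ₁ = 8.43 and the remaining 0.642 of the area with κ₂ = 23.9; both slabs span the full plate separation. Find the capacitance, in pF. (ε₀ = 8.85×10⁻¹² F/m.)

A = 1320 mm² = 1.32×10⁻³ m².
Side-by-side slabs ⇒ two capacitors in parallel, each spanning the full gap.
C₁ = κ₁ε₀A₁/d = 8.43 × 8.85×10⁻¹² × 4.73×10⁻⁴ / 4.49×10⁻⁴ = 7.85×10⁻¹¹ F.
C₂ = κ₂ε₀A₂/d = 23.9 × 8.85×10⁻¹² × 8.47×10⁻⁴ / 4.49×10⁻⁴ = 3.99×10⁻¹⁰ F.
C = C₁ + C₂ = 4.78×10⁻¹⁰ F.

478 pF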